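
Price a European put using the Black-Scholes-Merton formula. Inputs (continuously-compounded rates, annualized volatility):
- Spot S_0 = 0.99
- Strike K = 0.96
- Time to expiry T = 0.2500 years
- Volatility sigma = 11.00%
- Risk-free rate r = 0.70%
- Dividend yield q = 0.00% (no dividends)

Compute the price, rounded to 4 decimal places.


d1 = (ln(S/K) + (r - q + 0.5*sigma^2) * T) / (sigma * sqrt(T)) = 0.61880288
d2 = d1 - sigma * sqrt(T) = 0.56380288
exp(-rT) = 0.99825153; exp(-qT) = 1.00000000
P = K * exp(-rT) * N(-d2) - S_0 * exp(-qT) * N(-d1)
N(-d1) = 0.26802311; N(-d2) = 0.28644414
P = 0.9600 * 0.99825153 * 0.28644414 - 0.9900 * 1.00000000 * 0.26802311 = 0.0092

Answer: Price = 0.0092


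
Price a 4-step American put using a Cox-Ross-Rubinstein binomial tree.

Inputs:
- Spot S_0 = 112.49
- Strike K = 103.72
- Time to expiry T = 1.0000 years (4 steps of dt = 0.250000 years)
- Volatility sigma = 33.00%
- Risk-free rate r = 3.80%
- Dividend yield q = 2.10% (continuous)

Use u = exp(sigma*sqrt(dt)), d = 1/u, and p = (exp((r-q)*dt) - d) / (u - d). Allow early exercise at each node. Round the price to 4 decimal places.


dt = T/N = 0.250000
u = exp(sigma*sqrt(dt)) = 1.179393; d = 1/u = 0.847894
p = (exp((r-q)*dt) - d) / (u - d) = 0.471691
Discount per step: exp(-r*dt) = 0.990545
Stock lattice S(k, i) with i counting down-moves:
  k=0: S(0,0) = 112.4900
  k=1: S(1,0) = 132.6699; S(1,1) = 95.3796
  k=2: S(2,0) = 156.4700; S(2,1) = 112.4900; S(2,2) = 80.8717
  k=3: S(3,0) = 184.5396; S(3,1) = 132.6699; S(3,2) = 95.3796; S(3,3) = 68.5706
  k=4: S(4,0) = 217.6448; S(4,1) = 156.4700; S(4,2) = 112.4900; S(4,3) = 80.8717; S(4,4) = 58.1406
Terminal payoffs V(N, i) = max(K - S_T, 0):
  V(4,0) = 0.000000; V(4,1) = 0.000000; V(4,2) = 0.000000; V(4,3) = 22.848269; V(4,4) = 45.579393
Backward induction: V(k, i) = exp(-r*dt) * [p * V(k+1, i) + (1-p) * V(k+1, i+1)]; then take max(V_cont, immediate exercise) for American.
  V(3,0) = exp(-r*dt) * [p*0.000000 + (1-p)*0.000000] = 0.000000; exercise = 0.000000; V(3,0) = max -> 0.000000
  V(3,1) = exp(-r*dt) * [p*0.000000 + (1-p)*0.000000] = 0.000000; exercise = 0.000000; V(3,1) = max -> 0.000000
  V(3,2) = exp(-r*dt) * [p*0.000000 + (1-p)*22.848269] = 11.956812; exercise = 8.340437; V(3,2) = max -> 11.956812
  V(3,3) = exp(-r*dt) * [p*22.848269 + (1-p)*45.579393] = 34.527747; exercise = 35.149369; V(3,3) = max -> 35.149369
  V(2,0) = exp(-r*dt) * [p*0.000000 + (1-p)*0.000000] = 0.000000; exercise = 0.000000; V(2,0) = max -> 0.000000
  V(2,1) = exp(-r*dt) * [p*0.000000 + (1-p)*11.956812] = 6.257163; exercise = 0.000000; V(2,1) = max -> 6.257163
  V(2,2) = exp(-r*dt) * [p*11.956812 + (1-p)*35.149369] = 23.980742; exercise = 22.848269; V(2,2) = max -> 23.980742
  V(1,0) = exp(-r*dt) * [p*0.000000 + (1-p)*6.257163] = 3.274459; exercise = 0.000000; V(1,0) = max -> 3.274459
  V(1,1) = exp(-r*dt) * [p*6.257163 + (1-p)*23.980742] = 15.472993; exercise = 8.340437; V(1,1) = max -> 15.472993
  V(0,0) = exp(-r*dt) * [p*3.274459 + (1-p)*15.472993] = 9.627159; exercise = 0.000000; V(0,0) = max -> 9.627159

Answer: Price = V(0,0) = 9.6272


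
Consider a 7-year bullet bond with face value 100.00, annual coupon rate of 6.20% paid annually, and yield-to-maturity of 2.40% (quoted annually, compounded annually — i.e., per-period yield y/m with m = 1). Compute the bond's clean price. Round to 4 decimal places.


Answer: Price = 124.2198

Derivation:
Coupon per period c = face * coupon_rate / m = 6.200000
Periods per year m = 1; per-period yield y/m = 0.024000
Number of cashflows N = 7
Cashflows (t years, CF_t, discount factor 1/(1+y/m)^(m*t), PV):
  t = 1.0000: CF_t = 6.200000, DF = 0.976562, PV = 6.054688
  t = 2.0000: CF_t = 6.200000, DF = 0.953674, PV = 5.912781
  t = 3.0000: CF_t = 6.200000, DF = 0.931323, PV = 5.774200
  t = 4.0000: CF_t = 6.200000, DF = 0.909495, PV = 5.638867
  t = 5.0000: CF_t = 6.200000, DF = 0.888178, PV = 5.506706
  t = 6.0000: CF_t = 6.200000, DF = 0.867362, PV = 5.377643
  t = 7.0000: CF_t = 106.200000, DF = 0.847033, PV = 89.954899
Price P = sum_t PV_t = 124.219783


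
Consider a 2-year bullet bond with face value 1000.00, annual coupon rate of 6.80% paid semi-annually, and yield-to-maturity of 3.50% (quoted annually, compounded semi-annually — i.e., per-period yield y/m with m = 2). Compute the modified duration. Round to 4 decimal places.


Answer: Modified duration = 1.8740

Derivation:
Coupon per period c = face * coupon_rate / m = 34.000000
Periods per year m = 2; per-period yield y/m = 0.017500
Number of cashflows N = 4
Cashflows (t years, CF_t, discount factor 1/(1+y/m)^(m*t), PV):
  t = 0.5000: CF_t = 34.000000, DF = 0.982801, PV = 33.415233
  t = 1.0000: CF_t = 34.000000, DF = 0.965898, PV = 32.840524
  t = 1.5000: CF_t = 34.000000, DF = 0.949285, PV = 32.275699
  t = 2.0000: CF_t = 1034.000000, DF = 0.932959, PV = 964.679095
Price P = sum_t PV_t = 1063.210552
First compute Macaulay numerator sum_t t * PV_t:
  t * PV_t at t = 0.5000: 16.707617
  t * PV_t at t = 1.0000: 32.840524
  t * PV_t at t = 1.5000: 48.413549
  t * PV_t at t = 2.0000: 1929.358189
Macaulay duration D = 2027.319880 / 1063.210552 = 1.906791
Modified duration = D / (1 + y/m) = 1.906791 / (1 + 0.017500) = 1.873996


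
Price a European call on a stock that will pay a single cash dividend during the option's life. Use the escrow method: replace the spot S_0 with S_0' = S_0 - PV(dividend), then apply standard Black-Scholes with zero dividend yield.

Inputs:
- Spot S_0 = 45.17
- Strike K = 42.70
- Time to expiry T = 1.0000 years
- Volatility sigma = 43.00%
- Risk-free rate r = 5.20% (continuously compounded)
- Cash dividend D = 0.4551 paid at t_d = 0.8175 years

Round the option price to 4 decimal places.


PV(D) = D * exp(-r * t_d) = 0.4551 * 0.95838088 = 0.43615914
S_0' = S_0 - PV(D) = 45.1700 - 0.43615914 = 44.73384086
d1 = (ln(S_0'/K) + (r + sigma^2/2)*T) / (sigma*sqrt(T)) = 0.44414270
d2 = d1 - sigma*sqrt(T) = 0.01414270
exp(-rT) = 0.94932887
N(d1) = 0.67153029; N(d2) = 0.50564193
C = S_0' * N(d1) - K * exp(-rT) * N(d2) = 44.73384086 * 0.67153029 - 42.7000 * 0.94932887 * 0.50564193 = 9.5433

Answer: Price = 9.5433


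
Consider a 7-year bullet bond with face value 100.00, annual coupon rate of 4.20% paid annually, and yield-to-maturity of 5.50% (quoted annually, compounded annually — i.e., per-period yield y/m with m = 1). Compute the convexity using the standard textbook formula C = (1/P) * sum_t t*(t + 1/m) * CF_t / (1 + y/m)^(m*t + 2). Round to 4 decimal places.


Coupon per period c = face * coupon_rate / m = 4.200000
Periods per year m = 1; per-period yield y/m = 0.055000
Number of cashflows N = 7
Cashflows (t years, CF_t, discount factor 1/(1+y/m)^(m*t), PV):
  t = 1.0000: CF_t = 4.200000, DF = 0.947867, PV = 3.981043
  t = 2.0000: CF_t = 4.200000, DF = 0.898452, PV = 3.773500
  t = 3.0000: CF_t = 4.200000, DF = 0.851614, PV = 3.576777
  t = 4.0000: CF_t = 4.200000, DF = 0.807217, PV = 3.390310
  t = 5.0000: CF_t = 4.200000, DF = 0.765134, PV = 3.213564
  t = 6.0000: CF_t = 4.200000, DF = 0.725246, PV = 3.046032
  t = 7.0000: CF_t = 104.200000, DF = 0.687437, PV = 71.630915
Price P = sum_t PV_t = 92.612143
Convexity numerator sum_t t*(t + 1/m) * CF_t / (1+y/m)^(m*t + 2):
  t = 1.0000: term = 7.153555
  t = 2.0000: term = 20.341862
  t = 3.0000: term = 38.562771
  t = 4.0000: term = 60.920650
  t = 5.0000: term = 86.617038
  t = 6.0000: term = 114.942041
  t = 7.0000: term = 3603.990266
Convexity = (1/P) * sum = 3932.528182 / 92.612143 = 42.462339

Answer: Convexity = 42.4623


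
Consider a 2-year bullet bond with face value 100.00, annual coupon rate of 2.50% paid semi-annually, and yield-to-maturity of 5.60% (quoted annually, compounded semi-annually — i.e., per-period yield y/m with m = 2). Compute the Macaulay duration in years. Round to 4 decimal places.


Coupon per period c = face * coupon_rate / m = 1.250000
Periods per year m = 2; per-period yield y/m = 0.028000
Number of cashflows N = 4
Cashflows (t years, CF_t, discount factor 1/(1+y/m)^(m*t), PV):
  t = 0.5000: CF_t = 1.250000, DF = 0.972763, PV = 1.215953
  t = 1.0000: CF_t = 1.250000, DF = 0.946267, PV = 1.182834
  t = 1.5000: CF_t = 1.250000, DF = 0.920493, PV = 1.150617
  t = 2.0000: CF_t = 101.250000, DF = 0.895422, PV = 90.661432
Price P = sum_t PV_t = 94.210836
Macaulay numerator sum_t t * PV_t:
  t * PV_t at t = 0.5000: 0.607977
  t * PV_t at t = 1.0000: 1.182834
  t * PV_t at t = 1.5000: 1.725925
  t * PV_t at t = 2.0000: 181.322863
Macaulay duration D = (sum_t t * PV_t) / P = 184.839599 / 94.210836 = 1.961978

Answer: Macaulay duration = 1.9620 years


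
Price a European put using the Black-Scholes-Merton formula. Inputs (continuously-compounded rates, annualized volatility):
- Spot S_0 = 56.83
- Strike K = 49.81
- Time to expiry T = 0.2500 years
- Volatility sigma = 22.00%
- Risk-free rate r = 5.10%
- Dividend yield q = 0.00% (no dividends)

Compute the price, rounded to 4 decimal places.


d1 = (ln(S/K) + (r - q + 0.5*sigma^2) * T) / (sigma * sqrt(T)) = 1.36953262
d2 = d1 - sigma * sqrt(T) = 1.25953262
exp(-rT) = 0.98733094; exp(-qT) = 1.00000000
P = K * exp(-rT) * N(-d2) - S_0 * exp(-qT) * N(-d1)
N(-d1) = 0.08541642; N(-d2) = 0.10391901
P = 49.8100 * 0.98733094 * 0.10391901 - 56.8300 * 1.00000000 * 0.08541642 = 0.2564

Answer: Price = 0.2564


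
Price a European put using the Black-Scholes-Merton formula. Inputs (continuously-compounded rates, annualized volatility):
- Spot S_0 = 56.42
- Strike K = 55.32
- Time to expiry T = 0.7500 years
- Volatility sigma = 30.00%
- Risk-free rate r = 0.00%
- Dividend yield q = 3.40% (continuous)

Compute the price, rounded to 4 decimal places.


Answer: Price = 5.8628

Derivation:
d1 = (ln(S/K) + (r - q + 0.5*sigma^2) * T) / (sigma * sqrt(T)) = 0.10753803
d2 = d1 - sigma * sqrt(T) = -0.15226959
exp(-rT) = 1.00000000; exp(-qT) = 0.97482238
P = K * exp(-rT) * N(-d2) - S_0 * exp(-qT) * N(-d1)
N(-d1) = 0.45718108; N(-d2) = 0.56051285
P = 55.3200 * 1.00000000 * 0.56051285 - 56.4200 * 0.97482238 * 0.45718108 = 5.8628


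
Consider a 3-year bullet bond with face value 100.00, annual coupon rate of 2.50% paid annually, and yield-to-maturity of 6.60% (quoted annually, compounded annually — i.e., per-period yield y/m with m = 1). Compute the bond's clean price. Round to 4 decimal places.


Coupon per period c = face * coupon_rate / m = 2.500000
Periods per year m = 1; per-period yield y/m = 0.066000
Number of cashflows N = 3
Cashflows (t years, CF_t, discount factor 1/(1+y/m)^(m*t), PV):
  t = 1.0000: CF_t = 2.500000, DF = 0.938086, PV = 2.345216
  t = 2.0000: CF_t = 2.500000, DF = 0.880006, PV = 2.200015
  t = 3.0000: CF_t = 102.500000, DF = 0.825521, PV = 84.615953
Price P = sum_t PV_t = 89.161184

Answer: Price = 89.1612


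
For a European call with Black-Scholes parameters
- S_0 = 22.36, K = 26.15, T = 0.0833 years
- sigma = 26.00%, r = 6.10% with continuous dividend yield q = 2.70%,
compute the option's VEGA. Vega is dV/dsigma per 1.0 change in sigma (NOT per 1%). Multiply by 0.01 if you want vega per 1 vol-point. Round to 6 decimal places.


d1 = -2.0112840026; d2 = -2.0863245250
phi(d1) = 0.0527827840; exp(-qT) = 0.9977534273; exp(-rT) = 0.9949315880
Vega = S * exp(-qT) * phi(d1) * sqrt(T) = 22.3600 * 0.9977534273 * 0.0527827840 * 0.2886173938 = 0.339868

Answer: Vega = 0.339868


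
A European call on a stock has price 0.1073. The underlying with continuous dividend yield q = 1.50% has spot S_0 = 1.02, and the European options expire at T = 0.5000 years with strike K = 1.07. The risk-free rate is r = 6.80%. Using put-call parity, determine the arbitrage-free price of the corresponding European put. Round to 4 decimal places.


Put-call parity: C - P = S_0 * exp(-qT) - K * exp(-rT).
S_0 * exp(-qT) = 1.0200 * 0.99252805 = 1.01237862
K * exp(-rT) = 1.0700 * 0.96657150 = 1.03423151
P = C - S*exp(-qT) + K*exp(-rT)
P = 0.1073 - 1.01237862 + 1.03423151 = 0.1292

Answer: Put price = 0.1292


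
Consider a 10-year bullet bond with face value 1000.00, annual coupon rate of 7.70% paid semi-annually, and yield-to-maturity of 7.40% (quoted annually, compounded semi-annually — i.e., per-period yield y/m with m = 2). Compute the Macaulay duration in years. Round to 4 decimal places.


Answer: Macaulay duration = 7.1845 years

Derivation:
Coupon per period c = face * coupon_rate / m = 38.500000
Periods per year m = 2; per-period yield y/m = 0.037000
Number of cashflows N = 20
Cashflows (t years, CF_t, discount factor 1/(1+y/m)^(m*t), PV):
  t = 0.5000: CF_t = 38.500000, DF = 0.964320, PV = 37.126326
  t = 1.0000: CF_t = 38.500000, DF = 0.929913, PV = 35.801664
  t = 1.5000: CF_t = 38.500000, DF = 0.896734, PV = 34.524266
  t = 2.0000: CF_t = 38.500000, DF = 0.864739, PV = 33.292446
  t = 2.5000: CF_t = 38.500000, DF = 0.833885, PV = 32.104577
  t = 3.0000: CF_t = 38.500000, DF = 0.804132, PV = 30.959090
  t = 3.5000: CF_t = 38.500000, DF = 0.775441, PV = 29.854475
  t = 4.0000: CF_t = 38.500000, DF = 0.747773, PV = 28.789272
  t = 4.5000: CF_t = 38.500000, DF = 0.721093, PV = 27.762075
  t = 5.0000: CF_t = 38.500000, DF = 0.695364, PV = 26.771528
  t = 5.5000: CF_t = 38.500000, DF = 0.670554, PV = 25.816324
  t = 6.0000: CF_t = 38.500000, DF = 0.646629, PV = 24.895202
  t = 6.5000: CF_t = 38.500000, DF = 0.623557, PV = 24.006945
  t = 7.0000: CF_t = 38.500000, DF = 0.601309, PV = 23.150381
  t = 7.5000: CF_t = 38.500000, DF = 0.579854, PV = 22.324379
  t = 8.0000: CF_t = 38.500000, DF = 0.559165, PV = 21.527848
  t = 8.5000: CF_t = 38.500000, DF = 0.539214, PV = 20.759738
  t = 9.0000: CF_t = 38.500000, DF = 0.519975, PV = 20.019034
  t = 9.5000: CF_t = 38.500000, DF = 0.501422, PV = 19.304758
  t = 10.0000: CF_t = 1038.500000, DF = 0.483532, PV = 502.147579
Price P = sum_t PV_t = 1020.937908
Macaulay numerator sum_t t * PV_t:
  t * PV_t at t = 0.5000: 18.563163
  t * PV_t at t = 1.0000: 35.801664
  t * PV_t at t = 1.5000: 51.786400
  t * PV_t at t = 2.0000: 66.584892
  t * PV_t at t = 2.5000: 80.261442
  t * PV_t at t = 3.0000: 92.877271
  t * PV_t at t = 3.5000: 104.490662
  t * PV_t at t = 4.0000: 115.157087
  t * PV_t at t = 4.5000: 124.929337
  t * PV_t at t = 5.0000: 133.857642
  t * PV_t at t = 5.5000: 141.989784
  t * PV_t at t = 6.0000: 149.371211
  t * PV_t at t = 6.5000: 156.045142
  t * PV_t at t = 7.0000: 162.052666
  t * PV_t at t = 7.5000: 167.432841
  t * PV_t at t = 8.0000: 172.222788
  t * PV_t at t = 8.5000: 176.457774
  t * PV_t at t = 9.0000: 180.171305
  t * PV_t at t = 9.5000: 183.395199
  t * PV_t at t = 10.0000: 5021.475789
Macaulay duration D = (sum_t t * PV_t) / P = 7334.924059 / 1020.937908 = 7.184496


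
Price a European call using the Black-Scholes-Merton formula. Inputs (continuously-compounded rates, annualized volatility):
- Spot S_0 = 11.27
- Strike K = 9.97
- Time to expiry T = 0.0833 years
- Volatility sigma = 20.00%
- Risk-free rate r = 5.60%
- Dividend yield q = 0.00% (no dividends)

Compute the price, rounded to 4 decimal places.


d1 = (ln(S/K) + (r - q + 0.5*sigma^2) * T) / (sigma * sqrt(T)) = 2.23296563
d2 = d1 - sigma * sqrt(T) = 2.17524215
exp(-rT) = 0.99534606; exp(-qT) = 1.00000000
C = S_0 * exp(-qT) * N(d1) - K * exp(-rT) * N(d2)
N(d1) = 0.98722439; N(d2) = 0.98519401
C = 11.2700 * 1.00000000 * 0.98722439 - 9.9700 * 0.99534606 * 0.98519401 = 1.3493

Answer: Price = 1.3493


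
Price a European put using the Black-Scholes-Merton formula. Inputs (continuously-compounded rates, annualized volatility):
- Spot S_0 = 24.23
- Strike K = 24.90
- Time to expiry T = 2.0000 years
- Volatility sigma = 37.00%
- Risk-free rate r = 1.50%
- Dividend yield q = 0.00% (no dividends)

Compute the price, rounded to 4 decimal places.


d1 = (ln(S/K) + (r - q + 0.5*sigma^2) * T) / (sigma * sqrt(T)) = 0.26683483
d2 = d1 - sigma * sqrt(T) = -0.25642419
exp(-rT) = 0.97044553; exp(-qT) = 1.00000000
P = K * exp(-rT) * N(-d2) - S_0 * exp(-qT) * N(-d1)
N(-d1) = 0.39479817; N(-d2) = 0.60118834
P = 24.9000 * 0.97044553 * 0.60118834 - 24.2300 * 1.00000000 * 0.39479817 = 4.9612

Answer: Price = 4.9612


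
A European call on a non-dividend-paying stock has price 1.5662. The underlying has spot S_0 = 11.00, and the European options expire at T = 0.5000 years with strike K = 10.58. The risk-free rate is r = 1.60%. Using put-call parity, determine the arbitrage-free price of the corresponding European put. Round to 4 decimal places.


Put-call parity: C - P = S_0 * exp(-qT) - K * exp(-rT).
S_0 * exp(-qT) = 11.0000 * 1.00000000 = 11.00000000
K * exp(-rT) = 10.5800 * 0.99203191 = 10.49569766
P = C - S*exp(-qT) + K*exp(-rT)
P = 1.5662 - 11.00000000 + 10.49569766 = 1.0619

Answer: Put price = 1.0619


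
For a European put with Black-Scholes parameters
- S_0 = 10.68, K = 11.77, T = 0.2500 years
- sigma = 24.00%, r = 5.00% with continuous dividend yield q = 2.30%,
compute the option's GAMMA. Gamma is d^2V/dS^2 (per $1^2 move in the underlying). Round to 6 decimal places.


d1 = -0.6935923978; d2 = -0.8135923978
phi(d1) = 0.3136511994; exp(-qT) = 0.9942664996; exp(-rT) = 0.9875778005
Gamma = exp(-qT) * phi(d1) / (S * sigma * sqrt(T)) = 0.9942664996 * 0.3136511994 / (10.6800 * 0.2400 * 0.5000000000) = 0.243331

Answer: Gamma = 0.243331


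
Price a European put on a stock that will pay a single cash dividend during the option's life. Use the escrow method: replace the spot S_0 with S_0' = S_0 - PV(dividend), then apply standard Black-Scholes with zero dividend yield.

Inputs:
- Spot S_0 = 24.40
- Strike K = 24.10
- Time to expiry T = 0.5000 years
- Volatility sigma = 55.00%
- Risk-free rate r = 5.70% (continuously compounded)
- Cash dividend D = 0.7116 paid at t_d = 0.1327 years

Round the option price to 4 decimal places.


Answer: Price = 3.4983

Derivation:
PV(D) = D * exp(-r * t_d) = 0.7116 * 0.99246463 = 0.70623783
S_0' = S_0 - PV(D) = 24.4000 - 0.70623783 = 23.69376217
d1 = (ln(S_0'/K) + (r + sigma^2/2)*T) / (sigma*sqrt(T)) = 0.22402422
d2 = d1 - sigma*sqrt(T) = -0.16488451
exp(-rT) = 0.97190229
N(-d1) = 0.41136923; N(-d2) = 0.56548256
P = K * exp(-rT) * N(-d2) - S_0' * N(-d1) = 24.1000 * 0.97190229 * 0.56548256 - 23.69376217 * 0.41136923 = 3.4983


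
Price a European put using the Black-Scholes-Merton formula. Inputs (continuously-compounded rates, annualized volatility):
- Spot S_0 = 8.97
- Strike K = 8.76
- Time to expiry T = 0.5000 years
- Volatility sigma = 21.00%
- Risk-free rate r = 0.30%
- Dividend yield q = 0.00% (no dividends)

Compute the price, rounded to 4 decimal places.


d1 = (ln(S/K) + (r - q + 0.5*sigma^2) * T) / (sigma * sqrt(T)) = 0.24388295
d2 = d1 - sigma * sqrt(T) = 0.09539053
exp(-rT) = 0.99850112; exp(-qT) = 1.00000000
P = K * exp(-rT) * N(-d2) - S_0 * exp(-qT) * N(-d1)
N(-d1) = 0.40366074; N(-d2) = 0.46200232
P = 8.7600 * 0.99850112 * 0.46200232 - 8.9700 * 1.00000000 * 0.40366074 = 0.4202

Answer: Price = 0.4202


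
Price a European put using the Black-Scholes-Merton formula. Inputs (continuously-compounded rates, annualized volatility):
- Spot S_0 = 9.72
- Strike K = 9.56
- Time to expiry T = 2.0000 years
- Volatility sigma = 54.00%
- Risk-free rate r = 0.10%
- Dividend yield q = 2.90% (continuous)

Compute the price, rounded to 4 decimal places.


d1 = (ln(S/K) + (r - q + 0.5*sigma^2) * T) / (sigma * sqrt(T)) = 0.33024229
d2 = d1 - sigma * sqrt(T) = -0.43343303
exp(-rT) = 0.99800200; exp(-qT) = 0.94364995
P = K * exp(-rT) * N(-d2) - S_0 * exp(-qT) * N(-d1)
N(-d1) = 0.37060845; N(-d2) = 0.66764990
P = 9.5600 * 0.99800200 * 0.66764990 - 9.7200 * 0.94364995 * 0.37060845 = 2.9707

Answer: Price = 2.9707


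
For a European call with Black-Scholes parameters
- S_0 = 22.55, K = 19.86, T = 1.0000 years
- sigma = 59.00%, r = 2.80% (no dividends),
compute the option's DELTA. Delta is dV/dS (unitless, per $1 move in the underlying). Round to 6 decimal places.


Answer: Delta = 0.711495

Derivation:
d1 = 0.5577583175; d2 = -0.0322416825
phi(d1) = 0.3414733287; exp(-qT) = 1.0000000000; exp(-rT) = 0.9723883668
N(d1) = 0.7114952854
Delta = exp(-qT) * N(d1) = 1.0000000000 * 0.7114952854 = 0.711495


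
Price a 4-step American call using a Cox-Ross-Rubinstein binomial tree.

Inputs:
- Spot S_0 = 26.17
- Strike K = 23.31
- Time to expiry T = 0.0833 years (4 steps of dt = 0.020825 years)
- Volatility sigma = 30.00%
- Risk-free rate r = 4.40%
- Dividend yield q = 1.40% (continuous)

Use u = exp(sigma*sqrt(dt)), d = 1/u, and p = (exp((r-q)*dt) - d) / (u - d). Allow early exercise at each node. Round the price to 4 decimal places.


Answer: Price = V(0,0) = 2.9982

Derivation:
dt = T/N = 0.020825
u = exp(sigma*sqrt(dt)) = 1.044243; d = 1/u = 0.957631
p = (exp((r-q)*dt) - d) / (u - d) = 0.496394
Discount per step: exp(-r*dt) = 0.999084
Stock lattice S(k, i) with i counting down-moves:
  k=0: S(0,0) = 26.1700
  k=1: S(1,0) = 27.3278; S(1,1) = 25.0612
  k=2: S(2,0) = 28.5369; S(2,1) = 26.1700; S(2,2) = 23.9994
  k=3: S(3,0) = 29.7995; S(3,1) = 27.3278; S(3,2) = 25.0612; S(3,3) = 22.9826
  k=4: S(4,0) = 31.1179; S(4,1) = 28.5369; S(4,2) = 26.1700; S(4,3) = 23.9994; S(4,4) = 22.0088
Terminal payoffs V(N, i) = max(S_T - K, 0):
  V(4,0) = 7.807929; V(4,1) = 5.226927; V(4,2) = 2.860000; V(4,3) = 0.689392; V(4,4) = 0.000000
Backward induction: V(k, i) = exp(-r*dt) * [p * V(k+1, i) + (1-p) * V(k+1, i+1)]; then take max(V_cont, immediate exercise) for American.
  V(3,0) = exp(-r*dt) * [p*7.807929 + (1-p)*5.226927] = 6.502160; exercise = 6.489498; V(3,0) = max -> 6.502160
  V(3,1) = exp(-r*dt) * [p*5.226927 + (1-p)*2.860000] = 4.031233; exercise = 4.017850; V(3,1) = max -> 4.031233
  V(3,2) = exp(-r*dt) * [p*2.860000 + (1-p)*0.689392] = 1.765251; exercise = 1.751207; V(3,2) = max -> 1.765251
  V(3,3) = exp(-r*dt) * [p*0.689392 + (1-p)*0.000000] = 0.341897; exercise = 0.000000; V(3,3) = max -> 0.341897
  V(2,0) = exp(-r*dt) * [p*6.502160 + (1-p)*4.031233] = 5.252971; exercise = 5.226927; V(2,0) = max -> 5.252971
  V(2,1) = exp(-r*dt) * [p*4.031233 + (1-p)*1.765251] = 2.887424; exercise = 2.860000; V(2,1) = max -> 2.887424
  V(2,2) = exp(-r*dt) * [p*1.765251 + (1-p)*0.341897] = 1.047481; exercise = 0.689392; V(2,2) = max -> 1.047481
  V(1,0) = exp(-r*dt) * [p*5.252971 + (1-p)*2.887424] = 4.057947; exercise = 4.017850; V(1,0) = max -> 4.057947
  V(1,1) = exp(-r*dt) * [p*2.887424 + (1-p)*1.047481] = 1.959021; exercise = 1.751207; V(1,1) = max -> 1.959021
  V(0,0) = exp(-r*dt) * [p*4.057947 + (1-p)*1.959021] = 2.998167; exercise = 2.860000; V(0,0) = max -> 2.998167


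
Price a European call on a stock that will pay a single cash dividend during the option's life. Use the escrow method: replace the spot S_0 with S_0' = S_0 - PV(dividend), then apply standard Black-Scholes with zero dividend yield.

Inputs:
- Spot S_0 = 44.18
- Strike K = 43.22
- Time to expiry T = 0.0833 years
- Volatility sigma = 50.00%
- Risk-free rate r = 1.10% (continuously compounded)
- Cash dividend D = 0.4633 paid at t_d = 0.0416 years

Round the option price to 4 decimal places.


PV(D) = D * exp(-r * t_d) = 0.4633 * 0.99954250 = 0.46308804
S_0' = S_0 - PV(D) = 44.1800 - 0.46308804 = 43.71691196
d1 = (ln(S_0'/K) + (r + sigma^2/2)*T) / (sigma*sqrt(T)) = 0.15772076
d2 = d1 - sigma*sqrt(T) = 0.01341206
exp(-rT) = 0.99908412
N(d1) = 0.56266158; N(d2) = 0.50535048
C = S_0' * N(d1) - K * exp(-rT) * N(d2) = 43.71691196 * 0.56266158 - 43.2200 * 0.99908412 * 0.50535048 = 2.7766

Answer: Price = 2.7766


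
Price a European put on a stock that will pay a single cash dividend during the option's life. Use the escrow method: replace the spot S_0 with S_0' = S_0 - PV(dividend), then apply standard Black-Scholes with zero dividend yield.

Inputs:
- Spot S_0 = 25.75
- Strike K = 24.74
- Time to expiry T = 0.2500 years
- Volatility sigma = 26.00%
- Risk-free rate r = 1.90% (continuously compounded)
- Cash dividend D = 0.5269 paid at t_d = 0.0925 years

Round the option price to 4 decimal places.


PV(D) = D * exp(-r * t_d) = 0.5269 * 0.99824404 = 0.52597479
S_0' = S_0 - PV(D) = 25.7500 - 0.52597479 = 25.22402521
d1 = (ln(S_0'/K) + (r + sigma^2/2)*T) / (sigma*sqrt(T)) = 0.25058119
d2 = d1 - sigma*sqrt(T) = 0.12058119
exp(-rT) = 0.99526126
N(-d1) = 0.40106896; N(-d2) = 0.45201138
P = K * exp(-rT) * N(-d2) - S_0' * N(-d1) = 24.7400 * 0.99526126 * 0.45201138 - 25.22402521 * 0.40106896 = 1.0132

Answer: Price = 1.0132


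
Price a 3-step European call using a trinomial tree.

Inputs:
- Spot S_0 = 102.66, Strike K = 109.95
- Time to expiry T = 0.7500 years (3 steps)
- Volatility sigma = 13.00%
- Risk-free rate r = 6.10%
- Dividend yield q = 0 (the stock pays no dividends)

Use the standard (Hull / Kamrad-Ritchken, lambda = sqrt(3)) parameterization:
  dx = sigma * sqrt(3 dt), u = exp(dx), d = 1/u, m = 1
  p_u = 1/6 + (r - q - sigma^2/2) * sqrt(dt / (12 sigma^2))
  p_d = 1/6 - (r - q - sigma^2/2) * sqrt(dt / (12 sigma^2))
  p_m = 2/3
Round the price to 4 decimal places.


Answer: Price = V(0,0) = 3.6667

Derivation:
dt = T/N = 0.250000; dx = sigma*sqrt(3*dt) = 0.112583
u = exp(dx) = 1.119165; d = 1/u = 0.893523
p_u = 0.225012, p_m = 0.666667, p_d = 0.108321
Discount per step: exp(-r*dt) = 0.984866
Stock lattice S(k, j) with j the centered position index:
  k=0: S(0,+0) = 102.6600
  k=1: S(1,-1) = 91.7291; S(1,+0) = 102.6600; S(1,+1) = 114.8935
  k=2: S(2,-2) = 81.9620; S(2,-1) = 91.7291; S(2,+0) = 102.6600; S(2,+1) = 114.8935; S(2,+2) = 128.5849
  k=3: S(3,-3) = 73.2349; S(3,-2) = 81.9620; S(3,-1) = 91.7291; S(3,+0) = 102.6600; S(3,+1) = 114.8935; S(3,+2) = 128.5849; S(3,+3) = 143.9077
Terminal payoffs V(N, j) = max(S_T - K, 0):
  V(3,-3) = 0.000000; V(3,-2) = 0.000000; V(3,-1) = 0.000000; V(3,+0) = 0.000000; V(3,+1) = 4.943528; V(3,+2) = 18.634871; V(3,+3) = 33.957749
Backward induction: V(k, j) = exp(-r*dt) * [p_u * V(k+1, j+1) + p_m * V(k+1, j) + p_d * V(k+1, j-1)]
  V(2,-2) = exp(-r*dt) * [p_u*0.000000 + p_m*0.000000 + p_d*0.000000] = 0.000000
  V(2,-1) = exp(-r*dt) * [p_u*0.000000 + p_m*0.000000 + p_d*0.000000] = 0.000000
  V(2,+0) = exp(-r*dt) * [p_u*4.943528 + p_m*0.000000 + p_d*0.000000] = 1.095520
  V(2,+1) = exp(-r*dt) * [p_u*18.634871 + p_m*4.943528 + p_d*0.000000] = 7.375425
  V(2,+2) = exp(-r*dt) * [p_u*33.957749 + p_m*18.634871 + p_d*4.943528] = 20.287887
  V(1,-1) = exp(-r*dt) * [p_u*1.095520 + p_m*0.000000 + p_d*0.000000] = 0.242775
  V(1,+0) = exp(-r*dt) * [p_u*7.375425 + p_m*1.095520 + p_d*0.000000] = 2.353739
  V(1,+1) = exp(-r*dt) * [p_u*20.287887 + p_m*7.375425 + p_d*1.095520] = 9.455344
  V(0,+0) = exp(-r*dt) * [p_u*9.455344 + p_m*2.353739 + p_d*0.242775] = 3.666681


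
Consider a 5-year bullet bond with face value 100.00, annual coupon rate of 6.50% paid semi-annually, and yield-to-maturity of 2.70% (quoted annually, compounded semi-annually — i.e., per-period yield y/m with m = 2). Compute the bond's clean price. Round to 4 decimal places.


Answer: Price = 117.6622

Derivation:
Coupon per period c = face * coupon_rate / m = 3.250000
Periods per year m = 2; per-period yield y/m = 0.013500
Number of cashflows N = 10
Cashflows (t years, CF_t, discount factor 1/(1+y/m)^(m*t), PV):
  t = 0.5000: CF_t = 3.250000, DF = 0.986680, PV = 3.206709
  t = 1.0000: CF_t = 3.250000, DF = 0.973537, PV = 3.163995
  t = 1.5000: CF_t = 3.250000, DF = 0.960569, PV = 3.121851
  t = 2.0000: CF_t = 3.250000, DF = 0.947774, PV = 3.080267
  t = 2.5000: CF_t = 3.250000, DF = 0.935150, PV = 3.039237
  t = 3.0000: CF_t = 3.250000, DF = 0.922694, PV = 2.998754
  t = 3.5000: CF_t = 3.250000, DF = 0.910403, PV = 2.958810
  t = 4.0000: CF_t = 3.250000, DF = 0.898276, PV = 2.919398
  t = 4.5000: CF_t = 3.250000, DF = 0.886311, PV = 2.880511
  t = 5.0000: CF_t = 103.250000, DF = 0.874505, PV = 90.292677
Price P = sum_t PV_t = 117.662210


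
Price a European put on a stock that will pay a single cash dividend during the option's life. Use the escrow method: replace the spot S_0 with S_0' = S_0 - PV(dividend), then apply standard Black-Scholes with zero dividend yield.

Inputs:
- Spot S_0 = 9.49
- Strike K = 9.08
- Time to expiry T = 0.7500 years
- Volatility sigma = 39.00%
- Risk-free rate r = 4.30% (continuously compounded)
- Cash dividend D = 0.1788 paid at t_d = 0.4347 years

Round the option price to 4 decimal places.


PV(D) = D * exp(-r * t_d) = 0.1788 * 0.98148151 = 0.17548889
S_0' = S_0 - PV(D) = 9.4900 - 0.17548889 = 9.31451111
d1 = (ln(S_0'/K) + (r + sigma^2/2)*T) / (sigma*sqrt(T)) = 0.33985746
d2 = d1 - sigma*sqrt(T) = 0.00210755
exp(-rT) = 0.96826449
N(-d1) = 0.36698194; N(-d2) = 0.49915921
P = K * exp(-rT) * N(-d2) - S_0' * N(-d1) = 9.0800 * 0.96826449 * 0.49915921 - 9.31451111 * 0.36698194 = 0.9703

Answer: Price = 0.9703


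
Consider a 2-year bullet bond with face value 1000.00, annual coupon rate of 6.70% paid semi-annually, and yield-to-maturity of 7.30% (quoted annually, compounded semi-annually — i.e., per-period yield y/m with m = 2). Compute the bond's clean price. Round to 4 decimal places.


Answer: Price = 989.0199

Derivation:
Coupon per period c = face * coupon_rate / m = 33.500000
Periods per year m = 2; per-period yield y/m = 0.036500
Number of cashflows N = 4
Cashflows (t years, CF_t, discount factor 1/(1+y/m)^(m*t), PV):
  t = 0.5000: CF_t = 33.500000, DF = 0.964785, PV = 32.320309
  t = 1.0000: CF_t = 33.500000, DF = 0.930811, PV = 31.182160
  t = 1.5000: CF_t = 33.500000, DF = 0.898033, PV = 30.084091
  t = 2.0000: CF_t = 1033.500000, DF = 0.866409, PV = 895.433329
Price P = sum_t PV_t = 989.019888


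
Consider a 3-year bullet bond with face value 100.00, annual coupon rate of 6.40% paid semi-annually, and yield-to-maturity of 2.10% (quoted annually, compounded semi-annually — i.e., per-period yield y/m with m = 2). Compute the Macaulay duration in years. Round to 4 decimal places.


Coupon per period c = face * coupon_rate / m = 3.200000
Periods per year m = 2; per-period yield y/m = 0.010500
Number of cashflows N = 6
Cashflows (t years, CF_t, discount factor 1/(1+y/m)^(m*t), PV):
  t = 0.5000: CF_t = 3.200000, DF = 0.989609, PV = 3.166749
  t = 1.0000: CF_t = 3.200000, DF = 0.979326, PV = 3.133844
  t = 1.5000: CF_t = 3.200000, DF = 0.969150, PV = 3.101280
  t = 2.0000: CF_t = 3.200000, DF = 0.959080, PV = 3.069055
  t = 2.5000: CF_t = 3.200000, DF = 0.949114, PV = 3.037165
  t = 3.0000: CF_t = 103.200000, DF = 0.939252, PV = 96.930798
Price P = sum_t PV_t = 112.438892
Macaulay numerator sum_t t * PV_t:
  t * PV_t at t = 0.5000: 1.583375
  t * PV_t at t = 1.0000: 3.133844
  t * PV_t at t = 1.5000: 4.651920
  t * PV_t at t = 2.0000: 6.138111
  t * PV_t at t = 2.5000: 7.592913
  t * PV_t at t = 3.0000: 290.792395
Macaulay duration D = (sum_t t * PV_t) / P = 313.892557 / 112.438892 = 2.791672

Answer: Macaulay duration = 2.7917 years


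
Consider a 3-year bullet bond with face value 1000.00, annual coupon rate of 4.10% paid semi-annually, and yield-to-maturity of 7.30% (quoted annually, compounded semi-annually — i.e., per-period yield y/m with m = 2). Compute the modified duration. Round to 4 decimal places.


Coupon per period c = face * coupon_rate / m = 20.500000
Periods per year m = 2; per-period yield y/m = 0.036500
Number of cashflows N = 6
Cashflows (t years, CF_t, discount factor 1/(1+y/m)^(m*t), PV):
  t = 0.5000: CF_t = 20.500000, DF = 0.964785, PV = 19.778099
  t = 1.0000: CF_t = 20.500000, DF = 0.930811, PV = 19.081620
  t = 1.5000: CF_t = 20.500000, DF = 0.898033, PV = 18.409667
  t = 2.0000: CF_t = 20.500000, DF = 0.866409, PV = 17.761377
  t = 2.5000: CF_t = 20.500000, DF = 0.835898, PV = 17.135916
  t = 3.0000: CF_t = 1020.500000, DF = 0.806462, PV = 822.994950
Price P = sum_t PV_t = 915.161631
First compute Macaulay numerator sum_t t * PV_t:
  t * PV_t at t = 0.5000: 9.889050
  t * PV_t at t = 1.0000: 19.081620
  t * PV_t at t = 1.5000: 27.614501
  t * PV_t at t = 2.0000: 35.522754
  t * PV_t at t = 2.5000: 42.839790
  t * PV_t at t = 3.0000: 2468.984851
Macaulay duration D = 2603.932566 / 915.161631 = 2.845325
Modified duration = D / (1 + y/m) = 2.845325 / (1 + 0.036500) = 2.745128

Answer: Modified duration = 2.7451


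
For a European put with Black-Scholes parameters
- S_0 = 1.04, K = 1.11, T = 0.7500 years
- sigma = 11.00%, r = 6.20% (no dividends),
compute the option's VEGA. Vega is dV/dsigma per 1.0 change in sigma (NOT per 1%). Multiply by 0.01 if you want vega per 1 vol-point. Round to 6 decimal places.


Answer: Vega = 0.355399

Derivation:
d1 = -0.1480305324; d2 = -0.2432933268
phi(d1) = 0.3945951200; exp(-qT) = 1.0000000000; exp(-rT) = 0.9545645606
Vega = S * exp(-qT) * phi(d1) * sqrt(T) = 1.0400 * 1.0000000000 * 0.3945951200 * 0.8660254038 = 0.355399


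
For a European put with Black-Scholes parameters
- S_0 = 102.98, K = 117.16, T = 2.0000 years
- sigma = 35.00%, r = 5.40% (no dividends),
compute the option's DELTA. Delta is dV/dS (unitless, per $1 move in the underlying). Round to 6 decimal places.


Answer: Delta = -0.418767

Derivation:
d1 = 0.2050493956; d2 = -0.2899253513
phi(d1) = 0.3906430074; exp(-qT) = 1.0000000000; exp(-rT) = 0.8976275964
N(-d1) = 0.4187667664
Delta = -exp(-qT) * N(-d1) = -1.0000000000 * 0.4187667664 = -0.418767


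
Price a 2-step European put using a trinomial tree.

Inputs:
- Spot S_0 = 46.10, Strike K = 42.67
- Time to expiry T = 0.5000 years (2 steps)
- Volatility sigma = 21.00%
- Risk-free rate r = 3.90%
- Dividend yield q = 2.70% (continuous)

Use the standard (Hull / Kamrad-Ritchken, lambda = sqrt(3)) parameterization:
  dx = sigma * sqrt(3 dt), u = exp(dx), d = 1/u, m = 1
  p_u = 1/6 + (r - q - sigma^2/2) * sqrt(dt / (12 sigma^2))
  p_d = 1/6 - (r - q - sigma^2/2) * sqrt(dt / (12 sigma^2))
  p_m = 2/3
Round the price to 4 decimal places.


Answer: Price = V(0,0) = 1.2754

Derivation:
dt = T/N = 0.250000; dx = sigma*sqrt(3*dt) = 0.181865
u = exp(dx) = 1.199453; d = 1/u = 0.833714
p_u = 0.159759, p_m = 0.666667, p_d = 0.173574
Discount per step: exp(-r*dt) = 0.990297
Stock lattice S(k, j) with j the centered position index:
  k=0: S(0,+0) = 46.1000
  k=1: S(1,-1) = 38.4342; S(1,+0) = 46.1000; S(1,+1) = 55.2948
  k=2: S(2,-2) = 32.0431; S(2,-1) = 38.4342; S(2,+0) = 46.1000; S(2,+1) = 55.2948; S(2,+2) = 66.3235
Terminal payoffs V(N, j) = max(K - S_T, 0):
  V(2,-2) = 10.626887; V(2,-1) = 4.235803; V(2,+0) = 0.000000; V(2,+1) = 0.000000; V(2,+2) = 0.000000
Backward induction: V(k, j) = exp(-r*dt) * [p_u * V(k+1, j+1) + p_m * V(k+1, j) + p_d * V(k+1, j-1)]
  V(1,-1) = exp(-r*dt) * [p_u*0.000000 + p_m*4.235803 + p_d*10.626887] = 4.623127
  V(1,+0) = exp(-r*dt) * [p_u*0.000000 + p_m*0.000000 + p_d*4.235803] = 0.728093
  V(1,+1) = exp(-r*dt) * [p_u*0.000000 + p_m*0.000000 + p_d*0.000000] = 0.000000
  V(0,+0) = exp(-r*dt) * [p_u*0.000000 + p_m*0.728093 + p_d*4.623127] = 1.275355


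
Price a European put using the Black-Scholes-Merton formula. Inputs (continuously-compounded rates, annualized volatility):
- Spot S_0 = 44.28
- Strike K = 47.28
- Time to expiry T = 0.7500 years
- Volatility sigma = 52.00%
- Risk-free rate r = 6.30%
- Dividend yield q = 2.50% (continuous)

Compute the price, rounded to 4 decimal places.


d1 = (ln(S/K) + (r - q + 0.5*sigma^2) * T) / (sigma * sqrt(T)) = 0.14288472
d2 = d1 - sigma * sqrt(T) = -0.30744849
exp(-rT) = 0.95384891; exp(-qT) = 0.98142469
P = K * exp(-rT) * N(-d2) - S_0 * exp(-qT) * N(-d1)
N(-d1) = 0.44319061; N(-d2) = 0.62074899
P = 47.2800 * 0.95384891 * 0.62074899 - 44.2800 * 0.98142469 * 0.44319061 = 8.7346

Answer: Price = 8.7346


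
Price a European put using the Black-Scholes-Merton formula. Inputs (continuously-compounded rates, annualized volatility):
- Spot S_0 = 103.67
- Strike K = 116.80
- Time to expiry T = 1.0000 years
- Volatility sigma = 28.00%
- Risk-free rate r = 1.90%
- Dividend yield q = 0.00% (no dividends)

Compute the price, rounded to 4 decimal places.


d1 = (ln(S/K) + (r - q + 0.5*sigma^2) * T) / (sigma * sqrt(T)) = -0.21803676
d2 = d1 - sigma * sqrt(T) = -0.49803676
exp(-rT) = 0.98117936; exp(-qT) = 1.00000000
P = K * exp(-rT) * N(-d2) - S_0 * exp(-qT) * N(-d1)
N(-d1) = 0.58629977; N(-d2) = 0.69077093
P = 116.8000 * 0.98117936 * 0.69077093 - 103.6700 * 1.00000000 * 0.58629977 = 18.3819

Answer: Price = 18.3819


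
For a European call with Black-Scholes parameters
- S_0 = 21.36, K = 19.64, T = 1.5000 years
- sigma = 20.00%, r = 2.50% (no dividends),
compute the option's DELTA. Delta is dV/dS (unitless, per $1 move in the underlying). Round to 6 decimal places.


d1 = 0.6182990217; d2 = 0.3733500474
phi(d1) = 0.3295308267; exp(-qT) = 1.0000000000; exp(-rT) = 0.9631944177
N(d1) = 0.7318108767
Delta = exp(-qT) * N(d1) = 1.0000000000 * 0.7318108767 = 0.731811

Answer: Delta = 0.731811


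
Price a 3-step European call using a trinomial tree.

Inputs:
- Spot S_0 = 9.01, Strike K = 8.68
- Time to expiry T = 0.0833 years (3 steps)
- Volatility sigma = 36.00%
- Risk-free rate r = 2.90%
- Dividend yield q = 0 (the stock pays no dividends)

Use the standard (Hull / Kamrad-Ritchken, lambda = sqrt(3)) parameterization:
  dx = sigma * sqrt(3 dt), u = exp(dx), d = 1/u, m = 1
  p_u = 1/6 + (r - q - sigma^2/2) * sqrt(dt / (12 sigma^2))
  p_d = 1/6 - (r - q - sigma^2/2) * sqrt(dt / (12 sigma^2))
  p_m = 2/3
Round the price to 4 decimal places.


dt = T/N = 0.027767; dx = sigma*sqrt(3*dt) = 0.103902
u = exp(dx) = 1.109492; d = 1/u = 0.901313
p_u = 0.161883, p_m = 0.666667, p_d = 0.171450
Discount per step: exp(-r*dt) = 0.999195
Stock lattice S(k, j) with j the centered position index:
  k=0: S(0,+0) = 9.0100
  k=1: S(1,-1) = 8.1208; S(1,+0) = 9.0100; S(1,+1) = 9.9965
  k=2: S(2,-2) = 7.3194; S(2,-1) = 8.1208; S(2,+0) = 9.0100; S(2,+1) = 9.9965; S(2,+2) = 11.0911
  k=3: S(3,-3) = 6.5971; S(3,-2) = 7.3194; S(3,-1) = 8.1208; S(3,+0) = 9.0100; S(3,+1) = 9.9965; S(3,+2) = 11.0911; S(3,+3) = 12.3054
Terminal payoffs V(N, j) = max(S_T - K, 0):
  V(3,-3) = 0.000000; V(3,-2) = 0.000000; V(3,-1) = 0.000000; V(3,+0) = 0.330000; V(3,+1) = 1.316523; V(3,+2) = 2.411062; V(3,+3) = 3.625445
Backward induction: V(k, j) = exp(-r*dt) * [p_u * V(k+1, j+1) + p_m * V(k+1, j) + p_d * V(k+1, j-1)]
  V(2,-2) = exp(-r*dt) * [p_u*0.000000 + p_m*0.000000 + p_d*0.000000] = 0.000000
  V(2,-1) = exp(-r*dt) * [p_u*0.330000 + p_m*0.000000 + p_d*0.000000] = 0.053378
  V(2,+0) = exp(-r*dt) * [p_u*1.316523 + p_m*0.330000 + p_d*0.000000] = 0.432774
  V(2,+1) = exp(-r*dt) * [p_u*2.411062 + p_m*1.316523 + p_d*0.330000] = 1.323505
  V(2,+2) = exp(-r*dt) * [p_u*3.625445 + p_m*2.411062 + p_d*1.316523] = 2.418044
  V(1,-1) = exp(-r*dt) * [p_u*0.432774 + p_m*0.053378 + p_d*0.000000] = 0.105559
  V(1,+0) = exp(-r*dt) * [p_u*1.323505 + p_m*0.432774 + p_d*0.053378] = 0.511509
  V(1,+1) = exp(-r*dt) * [p_u*2.418044 + p_m*1.323505 + p_d*0.432774] = 1.346891
  V(0,+0) = exp(-r*dt) * [p_u*1.346891 + p_m*0.511509 + p_d*0.105559] = 0.576678

Answer: Price = V(0,0) = 0.5767


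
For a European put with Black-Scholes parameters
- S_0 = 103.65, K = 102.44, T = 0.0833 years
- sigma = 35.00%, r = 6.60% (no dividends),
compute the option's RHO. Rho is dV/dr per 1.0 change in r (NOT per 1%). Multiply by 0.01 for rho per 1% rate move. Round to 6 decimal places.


d1 = 0.2211776662; d2 = 0.1201615783
phi(d1) = 0.3893026127; exp(-qT) = 1.0000000000; exp(-rT) = 0.9945172852
N(-d2) = 0.4521775766
Rho = -K*T*exp(-rT)*N(-d2) = -102.4400 * 0.0833 * 0.9945172852 * 0.4521775766 = -3.837390

Answer: Rho = -3.837390


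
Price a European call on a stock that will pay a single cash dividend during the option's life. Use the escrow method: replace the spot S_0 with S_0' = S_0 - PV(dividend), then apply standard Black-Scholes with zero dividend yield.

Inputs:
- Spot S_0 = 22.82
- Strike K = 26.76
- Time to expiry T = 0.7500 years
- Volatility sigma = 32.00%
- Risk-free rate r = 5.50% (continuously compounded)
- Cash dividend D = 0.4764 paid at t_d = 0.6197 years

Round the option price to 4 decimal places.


PV(D) = D * exp(-r * t_d) = 0.4764 * 0.96649080 = 0.46043622
S_0' = S_0 - PV(D) = 22.8200 - 0.46043622 = 22.35956378
d1 = (ln(S_0'/K) + (r + sigma^2/2)*T) / (sigma*sqrt(T)) = -0.36085870
d2 = d1 - sigma*sqrt(T) = -0.63798683
exp(-rT) = 0.95958920
N(d1) = 0.35910254; N(d2) = 0.26174113
C = S_0' * N(d1) - K * exp(-rT) * N(d2) = 22.35956378 * 0.35910254 - 26.7600 * 0.95958920 * 0.26174113 = 1.3082

Answer: Price = 1.3082


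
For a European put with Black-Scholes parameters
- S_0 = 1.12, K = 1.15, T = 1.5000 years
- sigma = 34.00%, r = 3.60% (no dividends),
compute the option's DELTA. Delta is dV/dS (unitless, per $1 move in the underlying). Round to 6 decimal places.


d1 = 0.2744070733; d2 = -0.1420061830
phi(d1) = 0.3842014886; exp(-qT) = 1.0000000000; exp(-rT) = 0.9474321065
N(-d1) = 0.3918859039
Delta = -exp(-qT) * N(-d1) = -1.0000000000 * 0.3918859039 = -0.391886

Answer: Delta = -0.391886
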